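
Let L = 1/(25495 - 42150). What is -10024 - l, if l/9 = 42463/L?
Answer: 6364981361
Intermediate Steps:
L = -1/16655 (L = 1/(-16655) = -1/16655 ≈ -6.0042e-5)
l = -6364991385 (l = 9*(42463/(-1/16655)) = 9*(42463*(-16655)) = 9*(-707221265) = -6364991385)
-10024 - l = -10024 - 1*(-6364991385) = -10024 + 6364991385 = 6364981361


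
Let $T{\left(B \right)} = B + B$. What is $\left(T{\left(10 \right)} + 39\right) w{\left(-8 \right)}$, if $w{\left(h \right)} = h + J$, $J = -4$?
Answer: $-708$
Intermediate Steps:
$T{\left(B \right)} = 2 B$
$w{\left(h \right)} = -4 + h$ ($w{\left(h \right)} = h - 4 = -4 + h$)
$\left(T{\left(10 \right)} + 39\right) w{\left(-8 \right)} = \left(2 \cdot 10 + 39\right) \left(-4 - 8\right) = \left(20 + 39\right) \left(-12\right) = 59 \left(-12\right) = -708$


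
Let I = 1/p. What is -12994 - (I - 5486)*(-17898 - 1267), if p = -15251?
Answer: -1603675977349/15251 ≈ -1.0515e+8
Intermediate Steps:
I = -1/15251 (I = 1/(-15251) = -1/15251 ≈ -6.5569e-5)
-12994 - (I - 5486)*(-17898 - 1267) = -12994 - (-1/15251 - 5486)*(-17898 - 1267) = -12994 - (-83666987)*(-19165)/15251 = -12994 - 1*1603477805855/15251 = -12994 - 1603477805855/15251 = -1603675977349/15251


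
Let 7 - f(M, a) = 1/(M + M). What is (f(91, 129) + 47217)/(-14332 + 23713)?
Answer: 8594767/1707342 ≈ 5.0340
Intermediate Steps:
f(M, a) = 7 - 1/(2*M) (f(M, a) = 7 - 1/(M + M) = 7 - 1/(2*M))
(f(91, 129) + 47217)/(-14332 + 23713) = ((7 - ½/91) + 47217)/(-14332 + 23713) = ((7 - ½*1/91) + 47217)/9381 = ((7 - 1/182) + 47217)*(1/9381) = (1273/182 + 47217)*(1/9381) = (8594767/182)*(1/9381) = 8594767/1707342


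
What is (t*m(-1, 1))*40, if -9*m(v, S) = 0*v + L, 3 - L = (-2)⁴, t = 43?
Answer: 22360/9 ≈ 2484.4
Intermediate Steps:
L = -13 (L = 3 - 1*(-2)⁴ = 3 - 1*16 = 3 - 16 = -13)
m(v, S) = 13/9 (m(v, S) = -(0*v - 13)/9 = -(0 - 13)/9 = -⅑*(-13) = 13/9)
(t*m(-1, 1))*40 = (43*(13/9))*40 = (559/9)*40 = 22360/9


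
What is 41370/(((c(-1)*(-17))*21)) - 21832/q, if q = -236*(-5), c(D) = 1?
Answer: -673936/5015 ≈ -134.38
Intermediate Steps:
q = 1180
41370/(((c(-1)*(-17))*21)) - 21832/q = 41370/(((1*(-17))*21)) - 21832/1180 = 41370/((-17*21)) - 21832*1/1180 = 41370/(-357) - 5458/295 = 41370*(-1/357) - 5458/295 = -1970/17 - 5458/295 = -673936/5015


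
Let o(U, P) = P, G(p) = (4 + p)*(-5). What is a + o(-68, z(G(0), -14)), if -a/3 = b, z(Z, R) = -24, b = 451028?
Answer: -1353108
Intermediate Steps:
G(p) = -20 - 5*p
a = -1353084 (a = -3*451028 = -1353084)
a + o(-68, z(G(0), -14)) = -1353084 - 24 = -1353108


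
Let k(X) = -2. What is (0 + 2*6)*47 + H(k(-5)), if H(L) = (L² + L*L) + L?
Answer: 570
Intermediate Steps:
H(L) = L + 2*L² (H(L) = (L² + L²) + L = 2*L² + L = L + 2*L²)
(0 + 2*6)*47 + H(k(-5)) = (0 + 2*6)*47 - 2*(1 + 2*(-2)) = (0 + 12)*47 - 2*(1 - 4) = 12*47 - 2*(-3) = 564 + 6 = 570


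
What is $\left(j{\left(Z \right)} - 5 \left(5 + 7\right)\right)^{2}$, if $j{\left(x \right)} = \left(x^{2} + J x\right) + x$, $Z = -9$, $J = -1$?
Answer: $441$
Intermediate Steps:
$j{\left(x \right)} = x^{2}$ ($j{\left(x \right)} = \left(x^{2} - x\right) + x = x^{2}$)
$\left(j{\left(Z \right)} - 5 \left(5 + 7\right)\right)^{2} = \left(\left(-9\right)^{2} - 5 \left(5 + 7\right)\right)^{2} = \left(81 - 60\right)^{2} = 21^{2} = 441$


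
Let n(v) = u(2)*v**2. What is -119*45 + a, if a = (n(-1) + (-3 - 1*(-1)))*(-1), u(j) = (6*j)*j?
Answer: -5377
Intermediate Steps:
u(j) = 6*j**2
n(v) = 24*v**2 (n(v) = (6*2**2)*v**2 = (6*4)*v**2 = 24*v**2)
a = -22 (a = (24*(-1)**2 + (-3 - 1*(-1)))*(-1) = (24*1 + (-3 + 1))*(-1) = (24 - 2)*(-1) = 22*(-1) = -22)
-119*45 + a = -119*45 - 22 = -5355 - 22 = -5377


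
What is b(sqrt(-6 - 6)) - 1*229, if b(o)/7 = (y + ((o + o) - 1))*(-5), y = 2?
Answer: -264 - 140*I*sqrt(3) ≈ -264.0 - 242.49*I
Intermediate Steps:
b(o) = -35 - 70*o (b(o) = 7*((2 + ((o + o) - 1))*(-5)) = 7*((2 + (2*o - 1))*(-5)) = 7*((2 + (-1 + 2*o))*(-5)) = 7*((1 + 2*o)*(-5)) = 7*(-5 - 10*o) = -35 - 70*o)
b(sqrt(-6 - 6)) - 1*229 = (-35 - 70*sqrt(-6 - 6)) - 1*229 = (-35 - 140*I*sqrt(3)) - 229 = -264 - 140*I*sqrt(3)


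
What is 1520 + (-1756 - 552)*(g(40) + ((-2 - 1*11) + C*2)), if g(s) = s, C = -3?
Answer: -46948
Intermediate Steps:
1520 + (-1756 - 552)*(g(40) + ((-2 - 1*11) + C*2)) = 1520 + (-1756 - 552)*(40 + ((-2 - 1*11) - 3*2)) = 1520 - 2308*(40 + ((-2 - 11) - 6)) = 1520 - 2308*(40 + (-13 - 6)) = 1520 - 2308*(40 - 19) = 1520 - 2308*21 = 1520 - 48468 = -46948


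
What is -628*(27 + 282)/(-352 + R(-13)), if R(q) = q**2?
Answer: 64684/61 ≈ 1060.4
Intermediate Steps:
-628*(27 + 282)/(-352 + R(-13)) = -628*(27 + 282)/(-352 + (-13)**2) = -628*309/(-352 + 169) = -628/((-183*1/309)) = -628/(-61/103) = -628*(-103/61) = 64684/61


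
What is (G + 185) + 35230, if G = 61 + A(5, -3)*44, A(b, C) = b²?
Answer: 36576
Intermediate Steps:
G = 1161 (G = 61 + 5²*44 = 61 + 25*44 = 61 + 1100 = 1161)
(G + 185) + 35230 = (1161 + 185) + 35230 = 1346 + 35230 = 36576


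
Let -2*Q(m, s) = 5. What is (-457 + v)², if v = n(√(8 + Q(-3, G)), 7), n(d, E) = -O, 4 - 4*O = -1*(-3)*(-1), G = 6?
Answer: 3367225/16 ≈ 2.1045e+5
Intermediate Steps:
Q(m, s) = -5/2 (Q(m, s) = -½*5 = -5/2)
O = 7/4 (O = 1 - (-1*(-3))*(-1)/4 = 1 - 3*(-1)/4 = 1 - ¼*(-3) = 1 + ¾ = 7/4 ≈ 1.7500)
n(d, E) = -7/4 (n(d, E) = -1*7/4 = -7/4)
v = -7/4 ≈ -1.7500
(-457 + v)² = (-457 - 7/4)² = (-1835/4)² = 3367225/16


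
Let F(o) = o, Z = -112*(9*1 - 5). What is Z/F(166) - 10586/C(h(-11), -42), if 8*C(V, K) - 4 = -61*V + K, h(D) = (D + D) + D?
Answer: -94576/2075 ≈ -45.579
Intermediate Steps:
h(D) = 3*D (h(D) = 2*D + D = 3*D)
Z = -448 (Z = -112*(9 - 5) = -112*4 = -448)
C(V, K) = ½ - 61*V/8 + K/8 (C(V, K) = ½ + (-61*V + K)/8 = ½ + (K - 61*V)/8 = ½ + (-61*V/8 + K/8) = ½ - 61*V/8 + K/8)
Z/F(166) - 10586/C(h(-11), -42) = -448/166 - 10586/(½ - 183*(-11)/8 + (⅛)*(-42)) = -448*1/166 - 10586/(½ - 61/8*(-33) - 21/4) = -224/83 - 10586/(½ + 2013/8 - 21/4) = -224/83 - 10586/1975/8 = -224/83 - 10586*8/1975 = -224/83 - 1072/25 = -94576/2075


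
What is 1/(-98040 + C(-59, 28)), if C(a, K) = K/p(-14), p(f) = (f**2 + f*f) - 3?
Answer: -389/38137532 ≈ -1.0200e-5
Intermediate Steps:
p(f) = -3 + 2*f**2 (p(f) = (f**2 + f**2) - 3 = 2*f**2 - 3 = -3 + 2*f**2)
C(a, K) = K/389 (C(a, K) = K/(-3 + 2*(-14)**2) = K/(-3 + 2*196) = K/(-3 + 392) = K/389)
1/(-98040 + C(-59, 28)) = 1/(-98040 + (1/389)*28) = 1/(-98040 + 28/389) = 1/(-38137532/389) = -389/38137532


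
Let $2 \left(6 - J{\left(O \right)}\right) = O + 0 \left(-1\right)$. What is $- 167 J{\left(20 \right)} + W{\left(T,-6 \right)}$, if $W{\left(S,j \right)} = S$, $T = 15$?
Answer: $683$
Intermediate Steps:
$J{\left(O \right)} = 6 - \frac{O}{2}$ ($J{\left(O \right)} = 6 - \frac{O + 0 \left(-1\right)}{2} = 6 - \frac{O + 0}{2} = 6 - \frac{O}{2}$)
$- 167 J{\left(20 \right)} + W{\left(T,-6 \right)} = - 167 \left(6 - 10\right) + 15 = \left(-167\right) \left(-4\right) + 15 = 668 + 15 = 683$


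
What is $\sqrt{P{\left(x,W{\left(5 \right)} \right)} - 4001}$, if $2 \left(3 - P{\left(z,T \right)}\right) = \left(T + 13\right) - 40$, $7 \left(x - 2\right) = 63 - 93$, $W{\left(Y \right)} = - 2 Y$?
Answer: $\frac{i \sqrt{15918}}{2} \approx 63.083 i$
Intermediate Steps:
$x = - \frac{16}{7}$ ($x = 2 + \frac{63 - 93}{7} = 2 + \frac{1}{7} \left(-30\right) = 2 - \frac{30}{7} = - \frac{16}{7} \approx -2.2857$)
$P{\left(z,T \right)} = \frac{33}{2} - \frac{T}{2}$ ($P{\left(z,T \right)} = 3 - \frac{\left(T + 13\right) - 40}{2} = 3 - \frac{\left(13 + T\right) - 40}{2} = 3 - \frac{-27 + T}{2} = 3 - \left(- \frac{27}{2} + \frac{T}{2}\right) = \frac{33}{2} - \frac{T}{2}$)
$\sqrt{P{\left(x,W{\left(5 \right)} \right)} - 4001} = \sqrt{\left(\frac{33}{2} - \frac{\left(-2\right) 5}{2}\right) - 4001} = \sqrt{\left(\frac{33}{2} - -5\right) - 4001} = \sqrt{\left(\frac{33}{2} + 5\right) - 4001} = \sqrt{\frac{43}{2} - 4001} = \sqrt{- \frac{7959}{2}} = \frac{i \sqrt{15918}}{2}$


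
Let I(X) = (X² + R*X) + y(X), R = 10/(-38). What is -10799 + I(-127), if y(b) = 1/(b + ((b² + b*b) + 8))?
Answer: 3275124814/610641 ≈ 5363.4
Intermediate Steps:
y(b) = 1/(8 + b + 2*b²) (y(b) = 1/(b + ((b² + b²) + 8)) = 1/(b + (2*b² + 8)) = 1/(b + (8 + 2*b²)) = 1/(8 + b + 2*b²))
R = -5/19 (R = 10*(-1/38) = -5/19 ≈ -0.26316)
I(X) = X² + 1/(8 + X + 2*X²) - 5*X/19 (I(X) = (X² - 5*X/19) + 1/(8 + X + 2*X²) = X² + 1/(8 + X + 2*X²) - 5*X/19)
-10799 + I(-127) = -10799 + (19 - 127*(-5 + 19*(-127))*(8 - 127 + 2*(-127)²))/(19*(8 - 127 + 2*(-127)²)) = -10799 + (19 - 127*(-5 - 2413)*(8 - 127 + 2*16129))/(19*(8 - 127 + 2*16129)) = -10799 + (19 - 127*(-2418)*(8 - 127 + 32258))/(19*(8 - 127 + 32258)) = -10799 + (1/19)*(19 - 127*(-2418)*32139)/32139 = -10799 + (1/19)*(1/32139)*(19 + 9869436954) = -10799 + (1/19)*(1/32139)*9869436973 = -10799 + 9869436973/610641 = 3275124814/610641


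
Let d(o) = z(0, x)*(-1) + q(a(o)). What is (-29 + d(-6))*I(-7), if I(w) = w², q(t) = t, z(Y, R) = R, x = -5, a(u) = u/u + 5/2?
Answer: -2009/2 ≈ -1004.5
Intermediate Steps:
a(u) = 7/2 (a(u) = 1 + 5*(½) = 1 + 5/2 = 7/2)
d(o) = 17/2 (d(o) = -5*(-1) + 7/2 = 5 + 7/2 = 17/2)
(-29 + d(-6))*I(-7) = (-29 + 17/2)*(-7)² = -41/2*49 = -2009/2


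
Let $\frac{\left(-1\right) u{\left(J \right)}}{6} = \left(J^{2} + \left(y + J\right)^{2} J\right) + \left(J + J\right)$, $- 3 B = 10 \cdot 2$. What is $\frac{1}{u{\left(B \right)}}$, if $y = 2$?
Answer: $\frac{9}{6160} \approx 0.001461$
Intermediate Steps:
$B = - \frac{20}{3}$ ($B = - \frac{10 \cdot 2}{3} = \left(- \frac{1}{3}\right) 20 = - \frac{20}{3} \approx -6.6667$)
$u{\left(J \right)} = - 12 J - 6 J^{2} - 6 J \left(2 + J\right)^{2}$ ($u{\left(J \right)} = - 6 \left(\left(J^{2} + \left(2 + J\right)^{2} J\right) + \left(J + J\right)\right) = - 6 \left(\left(J^{2} + J \left(2 + J\right)^{2}\right) + 2 J\right) = - 6 \left(J^{2} + 2 J + J \left(2 + J\right)^{2}\right) = - 12 J - 6 J^{2} - 6 J \left(2 + J\right)^{2}$)
$\frac{1}{u{\left(B \right)}} = \frac{1}{\left(-6\right) \left(- \frac{20}{3}\right) \left(2 - \frac{20}{3} + \left(2 - \frac{20}{3}\right)^{2}\right)} = \frac{1}{\left(-6\right) \left(- \frac{20}{3}\right) \left(2 - \frac{20}{3} + \left(- \frac{14}{3}\right)^{2}\right)} = \frac{1}{\left(-6\right) \left(- \frac{20}{3}\right) \left(2 - \frac{20}{3} + \frac{196}{9}\right)} = \frac{1}{\left(-6\right) \left(- \frac{20}{3}\right) \frac{154}{9}} = \frac{1}{\frac{6160}{9}} = \frac{9}{6160}$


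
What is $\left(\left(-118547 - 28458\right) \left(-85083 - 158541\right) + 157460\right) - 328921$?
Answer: $35813774659$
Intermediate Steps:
$\left(\left(-118547 - 28458\right) \left(-85083 - 158541\right) + 157460\right) - 328921 = \left(\left(-147005\right) \left(-243624\right) + 157460\right) - 328921 = \left(35813946120 + 157460\right) - 328921 = 35814103580 - 328921 = 35813774659$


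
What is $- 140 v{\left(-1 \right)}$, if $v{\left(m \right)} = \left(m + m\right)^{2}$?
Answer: $-560$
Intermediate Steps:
$v{\left(m \right)} = 4 m^{2}$ ($v{\left(m \right)} = \left(2 m\right)^{2} = 4 m^{2}$)
$- 140 v{\left(-1 \right)} = - 140 \cdot 4 \left(-1\right)^{2} = - 140 \cdot 4 \cdot 1 = \left(-140\right) 4 = -560$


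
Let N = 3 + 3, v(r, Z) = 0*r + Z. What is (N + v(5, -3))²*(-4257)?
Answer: -38313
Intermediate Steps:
v(r, Z) = Z (v(r, Z) = 0 + Z = Z)
N = 6
(N + v(5, -3))²*(-4257) = (6 - 3)²*(-4257) = 3²*(-4257) = 9*(-4257) = -38313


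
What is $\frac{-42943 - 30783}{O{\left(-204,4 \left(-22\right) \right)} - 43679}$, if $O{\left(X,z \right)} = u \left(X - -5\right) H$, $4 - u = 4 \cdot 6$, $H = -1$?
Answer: $\frac{73726}{47659} \approx 1.5469$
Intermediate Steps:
$u = -20$ ($u = 4 - 4 \cdot 6 = 4 - 24 = -20$)
$O{\left(X,z \right)} = 100 + 20 X$ ($O{\left(X,z \right)} = - 20 \left(X - -5\right) \left(-1\right) = - 20 \left(X + 5\right) \left(-1\right) = - 20 \left(5 + X\right) \left(-1\right) = \left(-100 - 20 X\right) \left(-1\right) = 100 + 20 X$)
$\frac{-42943 - 30783}{O{\left(-204,4 \left(-22\right) \right)} - 43679} = \frac{-42943 - 30783}{\left(100 + 20 \left(-204\right)\right) - 43679} = - \frac{73726}{\left(100 - 4080\right) - 43679} = - \frac{73726}{-3980 - 43679} = - \frac{73726}{-47659} = \left(-73726\right) \left(- \frac{1}{47659}\right) = \frac{73726}{47659}$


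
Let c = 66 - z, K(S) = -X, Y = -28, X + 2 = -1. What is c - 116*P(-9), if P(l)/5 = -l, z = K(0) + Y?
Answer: -5129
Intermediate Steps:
X = -3 (X = -2 - 1 = -3)
K(S) = 3 (K(S) = -1*(-3) = 3)
z = -25 (z = 3 - 28 = -25)
c = 91 (c = 66 - 1*(-25) = 66 + 25 = 91)
P(l) = -5*l (P(l) = 5*(-l) = -5*l)
c - 116*P(-9) = 91 - (-580)*(-9) = 91 - 116*45 = 91 - 5220 = -5129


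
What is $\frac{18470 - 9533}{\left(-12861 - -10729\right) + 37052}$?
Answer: $\frac{993}{3880} \approx 0.25593$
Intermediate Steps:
$\frac{18470 - 9533}{\left(-12861 - -10729\right) + 37052} = \frac{8937}{\left(-12861 + 10729\right) + 37052} = \frac{8937}{-2132 + 37052} = \frac{8937}{34920} = 8937 \cdot \frac{1}{34920} = \frac{993}{3880}$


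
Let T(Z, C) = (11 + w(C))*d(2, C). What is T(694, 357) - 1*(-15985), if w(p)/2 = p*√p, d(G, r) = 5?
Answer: 16040 + 3570*√357 ≈ 83493.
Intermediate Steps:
w(p) = 2*p^(3/2) (w(p) = 2*(p*√p) = 2*p^(3/2))
T(Z, C) = 55 + 10*C^(3/2) (T(Z, C) = (11 + 2*C^(3/2))*5 = 55 + 10*C^(3/2))
T(694, 357) - 1*(-15985) = (55 + 10*357^(3/2)) - 1*(-15985) = (55 + 10*(357*√357)) + 15985 = (55 + 3570*√357) + 15985 = 16040 + 3570*√357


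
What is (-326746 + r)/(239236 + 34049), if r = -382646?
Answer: -236464/91095 ≈ -2.5958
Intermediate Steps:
(-326746 + r)/(239236 + 34049) = (-326746 - 382646)/(239236 + 34049) = -709392/273285 = -709392*1/273285 = -236464/91095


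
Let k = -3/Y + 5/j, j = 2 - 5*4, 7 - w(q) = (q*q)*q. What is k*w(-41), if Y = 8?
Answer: -134984/3 ≈ -44995.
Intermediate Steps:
w(q) = 7 - q³ (w(q) = 7 - q*q*q = 7 - q²*q = 7 - q³)
j = -18 (j = 2 - 20 = -18)
k = -47/72 (k = -3/8 + 5/(-18) = -3*⅛ + 5*(-1/18) = -3/8 - 5/18 = -47/72 ≈ -0.65278)
k*w(-41) = -47*(7 - 1*(-41)³)/72 = -47*(7 - 1*(-68921))/72 = -47*(7 + 68921)/72 = -47/72*68928 = -134984/3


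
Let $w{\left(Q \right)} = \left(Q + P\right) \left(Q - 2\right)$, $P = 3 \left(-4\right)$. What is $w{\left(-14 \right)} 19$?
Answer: $7904$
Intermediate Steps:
$P = -12$
$w{\left(Q \right)} = \left(-12 + Q\right) \left(-2 + Q\right)$ ($w{\left(Q \right)} = \left(Q - 12\right) \left(Q - 2\right) = \left(-12 + Q\right) \left(-2 + Q\right)$)
$w{\left(-14 \right)} 19 = \left(24 + \left(-14\right)^{2} - -196\right) 19 = \left(24 + 196 + 196\right) 19 = 416 \cdot 19 = 7904$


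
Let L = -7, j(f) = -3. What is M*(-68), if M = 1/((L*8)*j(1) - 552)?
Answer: 17/96 ≈ 0.17708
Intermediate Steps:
M = -1/384 (M = 1/(-7*8*(-3) - 552) = 1/(-56*(-3) - 552) = 1/(168 - 552) = 1/(-384) = -1/384 ≈ -0.0026042)
M*(-68) = -1/384*(-68) = 17/96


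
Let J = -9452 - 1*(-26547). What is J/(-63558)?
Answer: -17095/63558 ≈ -0.26897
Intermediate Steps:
J = 17095 (J = -9452 + 26547 = 17095)
J/(-63558) = 17095/(-63558) = 17095*(-1/63558) = -17095/63558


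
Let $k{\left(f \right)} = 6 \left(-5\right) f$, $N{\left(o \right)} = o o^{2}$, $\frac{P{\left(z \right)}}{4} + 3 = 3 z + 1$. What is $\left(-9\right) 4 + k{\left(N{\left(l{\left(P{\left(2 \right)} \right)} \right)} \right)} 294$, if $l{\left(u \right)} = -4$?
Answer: $564444$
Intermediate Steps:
$P{\left(z \right)} = -8 + 12 z$ ($P{\left(z \right)} = -12 + 4 \left(3 z + 1\right) = -12 + 4 \left(1 + 3 z\right) = -12 + \left(4 + 12 z\right) = -8 + 12 z$)
$N{\left(o \right)} = o^{3}$
$k{\left(f \right)} = - 30 f$
$\left(-9\right) 4 + k{\left(N{\left(l{\left(P{\left(2 \right)} \right)} \right)} \right)} 294 = \left(-9\right) 4 + - 30 \left(-4\right)^{3} \cdot 294 = -36 + \left(-30\right) \left(-64\right) 294 = -36 + 1920 \cdot 294 = -36 + 564480 = 564444$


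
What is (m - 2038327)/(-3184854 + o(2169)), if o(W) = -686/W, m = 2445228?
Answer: -882568269/6907949012 ≈ -0.12776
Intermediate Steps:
(m - 2038327)/(-3184854 + o(2169)) = (2445228 - 2038327)/(-3184854 - 686/2169) = 406901/(-3184854 - 686*1/2169) = 406901/(-3184854 - 686/2169) = 406901/(-6907949012/2169) = 406901*(-2169/6907949012) = -882568269/6907949012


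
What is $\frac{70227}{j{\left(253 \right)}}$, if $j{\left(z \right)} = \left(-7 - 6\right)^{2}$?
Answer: $\frac{70227}{169} \approx 415.54$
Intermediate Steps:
$j{\left(z \right)} = 169$ ($j{\left(z \right)} = \left(-13\right)^{2} = 169$)
$\frac{70227}{j{\left(253 \right)}} = \frac{70227}{169}$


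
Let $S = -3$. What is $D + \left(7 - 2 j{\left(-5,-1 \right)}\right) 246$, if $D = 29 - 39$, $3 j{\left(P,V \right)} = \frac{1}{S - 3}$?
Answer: $\frac{5218}{3} \approx 1739.3$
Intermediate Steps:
$j{\left(P,V \right)} = - \frac{1}{18}$ ($j{\left(P,V \right)} = \frac{1}{3 \left(-3 - 3\right)} = \frac{1}{3 \left(-6\right)} = \frac{1}{3} \left(- \frac{1}{6}\right) = - \frac{1}{18}$)
$D = -10$
$D + \left(7 - 2 j{\left(-5,-1 \right)}\right) 246 = -10 + \left(7 - - \frac{1}{9}\right) 246 = -10 + \left(7 + \frac{1}{9}\right) 246 = -10 + \frac{64}{9} \cdot 246 = -10 + \frac{5248}{3} = \frac{5218}{3}$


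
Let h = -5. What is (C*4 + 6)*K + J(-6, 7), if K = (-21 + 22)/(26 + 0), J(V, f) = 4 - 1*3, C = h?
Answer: 6/13 ≈ 0.46154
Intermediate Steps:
C = -5
J(V, f) = 1 (J(V, f) = 4 - 3 = 1)
K = 1/26 ≈ 0.038462
(C*4 + 6)*K + J(-6, 7) = (-5*4 + 6)*(1/26) + 1 = (-20 + 6)*(1/26) + 1 = -14*1/26 + 1 = -7/13 + 1 = 6/13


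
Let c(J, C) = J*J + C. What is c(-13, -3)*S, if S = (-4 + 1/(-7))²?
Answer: 139606/49 ≈ 2849.1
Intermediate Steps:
S = 841/49 (S = (-4 - ⅐)² = (-29/7)² = 841/49 ≈ 17.163)
c(J, C) = C + J² (c(J, C) = J² + C = C + J²)
c(-13, -3)*S = (-3 + (-13)²)*(841/49) = (-3 + 169)*(841/49) = 166*(841/49) = 139606/49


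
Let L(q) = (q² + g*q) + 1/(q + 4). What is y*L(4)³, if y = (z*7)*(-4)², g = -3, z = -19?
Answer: -4779621/32 ≈ -1.4936e+5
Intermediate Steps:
L(q) = q² + 1/(4 + q) - 3*q (L(q) = (q² - 3*q) + 1/(q + 4) = (q² - 3*q) + 1/(4 + q) = q² + 1/(4 + q) - 3*q)
y = -2128 (y = -19*7*(-4)² = -133*16 = -2128)
y*L(4)³ = -2128*(1 + 4² + 4³ - 12*4)³/(4 + 4)³ = -2128*(1 + 16 + 64 - 48)³/512 = -2128*((⅛)*33)³ = -2128*(33/8)³ = -2128*35937/512 = -4779621/32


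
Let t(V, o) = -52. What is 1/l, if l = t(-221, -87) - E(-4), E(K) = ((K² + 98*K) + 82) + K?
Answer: 1/246 ≈ 0.0040650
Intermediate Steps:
E(K) = 82 + K² + 99*K (E(K) = (82 + K² + 98*K) + K = 82 + K² + 99*K)
l = 246 (l = -52 - (82 + (-4)² + 99*(-4)) = -52 - (82 + 16 - 396) = -52 - 1*(-298) = -52 + 298 = 246)
1/l = 1/246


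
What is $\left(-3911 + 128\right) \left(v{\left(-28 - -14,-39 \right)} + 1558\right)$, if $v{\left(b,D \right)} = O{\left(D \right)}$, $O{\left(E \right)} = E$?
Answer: $-5746377$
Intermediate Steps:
$v{\left(b,D \right)} = D$
$\left(-3911 + 128\right) \left(v{\left(-28 - -14,-39 \right)} + 1558\right) = \left(-3911 + 128\right) \left(-39 + 1558\right) = \left(-3783\right) 1519 = -5746377$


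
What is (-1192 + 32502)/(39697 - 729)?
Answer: 15655/19484 ≈ 0.80348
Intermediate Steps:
(-1192 + 32502)/(39697 - 729) = 31310/38968 = 31310*(1/38968) = 15655/19484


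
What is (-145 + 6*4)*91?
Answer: -11011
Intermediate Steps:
(-145 + 6*4)*91 = (-145 + 24)*91 = -121*91 = -11011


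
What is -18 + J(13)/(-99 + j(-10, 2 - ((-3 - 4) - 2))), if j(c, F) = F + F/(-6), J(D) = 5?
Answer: -9732/539 ≈ -18.056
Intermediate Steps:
j(c, F) = 5*F/6 (j(c, F) = F + F*(-1/6) = F - F/6 = 5*F/6)
-18 + J(13)/(-99 + j(-10, 2 - ((-3 - 4) - 2))) = -18 + 5/(-99 + 5*(2 - ((-3 - 4) - 2))/6) = -18 + 5/(-99 + 5*(2 - (-7 - 2))/6) = -18 + 5/(-99 + 5*(2 - 1*(-9))/6) = -18 + 5/(-99 + 5*(2 + 9)/6) = -18 + 5/(-99 + (5/6)*11) = -18 + 5/(-99 + 55/6) = -18 + 5/(-539/6) = -18 + 5*(-6/539) = -18 - 30/539 = -9732/539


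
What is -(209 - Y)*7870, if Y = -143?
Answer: -2770240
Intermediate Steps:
-(209 - Y)*7870 = -(209 - 1*(-143))*7870 = -(209 + 143)*7870 = -352*7870 = -1*2770240 = -2770240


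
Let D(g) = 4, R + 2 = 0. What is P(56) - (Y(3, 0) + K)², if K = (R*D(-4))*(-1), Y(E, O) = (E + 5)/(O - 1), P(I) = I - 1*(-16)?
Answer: 72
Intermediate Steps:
R = -2 (R = -2 + 0 = -2)
P(I) = 16 + I (P(I) = I + 16 = 16 + I)
Y(E, O) = (5 + E)/(-1 + O)
K = 8 (K = -2*4*(-1) = -8*(-1) = 8)
P(56) - (Y(3, 0) + K)² = (16 + 56) - ((5 + 3)/(-1 + 0) + 8)² = 72 - (8/(-1) + 8)² = 72 - (-1*8 + 8)² = 72 - (-8 + 8)² = 72 - 1*0² = 72 - 1*0 = 72 + 0 = 72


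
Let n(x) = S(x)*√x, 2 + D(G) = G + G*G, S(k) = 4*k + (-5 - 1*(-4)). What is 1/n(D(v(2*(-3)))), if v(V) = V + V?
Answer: √130/67470 ≈ 0.00016899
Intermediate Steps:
v(V) = 2*V
S(k) = -1 + 4*k (S(k) = 4*k + (-5 + 4) = 4*k - 1 = -1 + 4*k)
D(G) = -2 + G + G² (D(G) = -2 + (G + G*G) = -2 + (G + G²) = -2 + G + G²)
n(x) = √x*(-1 + 4*x) (n(x) = (-1 + 4*x)*√x = √x*(-1 + 4*x))
1/n(D(v(2*(-3)))) = 1/(√(-2 + 2*(2*(-3)) + (2*(2*(-3)))²)*(-1 + 4*(-2 + 2*(2*(-3)) + (2*(2*(-3)))²))) = 1/(√(-2 + 2*(-6) + (2*(-6))²)*(-1 + 4*(-2 + 2*(-6) + (2*(-6))²))) = 1/(√(-2 - 12 + (-12)²)*(-1 + 4*(-2 - 12 + (-12)²))) = 1/(√(-2 - 12 + 144)*(-1 + 4*(-2 - 12 + 144))) = 1/(√130*(-1 + 4*130)) = 1/(√130*(-1 + 520)) = 1/(√130*519) = 1/(519*√130) = √130/67470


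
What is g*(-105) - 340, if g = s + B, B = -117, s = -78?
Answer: 20135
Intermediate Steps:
g = -195 (g = -78 - 117 = -195)
g*(-105) - 340 = -195*(-105) - 340 = 20475 - 340 = 20135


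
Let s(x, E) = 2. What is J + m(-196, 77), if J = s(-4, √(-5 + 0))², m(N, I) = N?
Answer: -192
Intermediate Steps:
J = 4 (J = 2² = 4)
J + m(-196, 77) = 4 - 196 = -192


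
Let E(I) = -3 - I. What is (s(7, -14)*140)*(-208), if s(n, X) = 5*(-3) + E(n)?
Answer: 728000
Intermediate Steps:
s(n, X) = -18 - n (s(n, X) = 5*(-3) + (-3 - n) = -15 + (-3 - n) = -18 - n)
(s(7, -14)*140)*(-208) = ((-18 - 1*7)*140)*(-208) = ((-18 - 7)*140)*(-208) = -25*140*(-208) = -3500*(-208) = 728000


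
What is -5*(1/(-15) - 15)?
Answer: 226/3 ≈ 75.333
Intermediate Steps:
-5*(1/(-15) - 15) = -5*(-1/15 - 15) = -5*(-226/15) = 226/3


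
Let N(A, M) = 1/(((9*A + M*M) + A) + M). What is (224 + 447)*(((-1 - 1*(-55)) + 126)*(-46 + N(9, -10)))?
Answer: -5555209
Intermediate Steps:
N(A, M) = 1/(M + M**2 + 10*A) (N(A, M) = 1/(((9*A + M**2) + A) + M) = 1/(((M**2 + 9*A) + A) + M) = 1/((M**2 + 10*A) + M) = 1/(M + M**2 + 10*A))
(224 + 447)*(((-1 - 1*(-55)) + 126)*(-46 + N(9, -10))) = (224 + 447)*(((-1 - 1*(-55)) + 126)*(-46 + 1/(-10 + (-10)**2 + 10*9))) = 671*(((-1 + 55) + 126)*(-46 + 1/(-10 + 100 + 90))) = 671*((54 + 126)*(-46 + 1/180)) = 671*(180*(-46 + 1/180)) = 671*(180*(-8279/180)) = 671*(-8279) = -5555209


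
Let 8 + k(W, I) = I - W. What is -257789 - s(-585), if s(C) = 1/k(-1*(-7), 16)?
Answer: -257790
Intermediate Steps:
k(W, I) = -8 + I - W (k(W, I) = -8 + (I - W) = -8 + I - W)
s(C) = 1 (s(C) = 1/(-8 + 16 - (-1)*(-7)) = 1/(-8 + 16 - 1*7) = 1/(-8 + 16 - 7) = 1/1 = 1)
-257789 - s(-585) = -257789 - 1*1 = -257789 - 1 = -257790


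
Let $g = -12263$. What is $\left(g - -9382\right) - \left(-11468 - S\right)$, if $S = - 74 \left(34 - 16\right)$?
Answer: $7255$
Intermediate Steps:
$S = -1332$ ($S = \left(-74\right) 18 = -1332$)
$\left(g - -9382\right) - \left(-11468 - S\right) = \left(-12263 - -9382\right) - \left(-11468 - -1332\right) = \left(-12263 + 9382\right) - \left(-11468 + 1332\right) = -2881 - -10136 = -2881 + 10136 = 7255$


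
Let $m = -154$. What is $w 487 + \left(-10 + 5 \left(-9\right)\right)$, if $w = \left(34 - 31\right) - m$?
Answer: $76404$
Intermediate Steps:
$w = 157$ ($w = \left(34 - 31\right) - -154 = \left(34 - 31\right) + 154 = 3 + 154 = 157$)
$w 487 + \left(-10 + 5 \left(-9\right)\right) = 157 \cdot 487 + \left(-10 + 5 \left(-9\right)\right) = 76459 - 55 = 76404$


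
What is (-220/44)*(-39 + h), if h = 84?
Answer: -225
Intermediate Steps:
(-220/44)*(-39 + h) = (-220/44)*(-39 + 84) = -220*1/44*45 = -5*45 = -225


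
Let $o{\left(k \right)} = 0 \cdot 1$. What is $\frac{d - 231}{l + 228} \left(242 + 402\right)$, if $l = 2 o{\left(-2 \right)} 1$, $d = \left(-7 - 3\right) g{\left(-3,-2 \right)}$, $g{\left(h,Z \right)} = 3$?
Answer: $- \frac{14007}{19} \approx -737.21$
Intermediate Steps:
$o{\left(k \right)} = 0$
$d = -30$ ($d = \left(-7 - 3\right) 3 = \left(-10\right) 3 = -30$)
$l = 0$ ($l = 2 \cdot 0 \cdot 1 = 0 \cdot 1 = 0$)
$\frac{d - 231}{l + 228} \left(242 + 402\right) = \frac{-30 - 231}{0 + 228} \left(242 + 402\right) = - \frac{261}{228} \cdot 644 = \left(-261\right) \frac{1}{228} \cdot 644 = \left(- \frac{87}{76}\right) 644 = - \frac{14007}{19}$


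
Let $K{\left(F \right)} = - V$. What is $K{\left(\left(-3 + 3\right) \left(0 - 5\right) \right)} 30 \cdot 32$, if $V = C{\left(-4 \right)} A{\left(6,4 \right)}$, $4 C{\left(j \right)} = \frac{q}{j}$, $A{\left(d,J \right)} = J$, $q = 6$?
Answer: $1440$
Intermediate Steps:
$C{\left(j \right)} = \frac{3}{2 j}$ ($C{\left(j \right)} = \frac{6 \frac{1}{j}}{4} = \frac{3}{2 j}$)
$V = - \frac{3}{2}$ ($V = \frac{3}{2 \left(-4\right)} 4 = \frac{3}{2} \left(- \frac{1}{4}\right) 4 = \left(- \frac{3}{8}\right) 4 = - \frac{3}{2} \approx -1.5$)
$K{\left(F \right)} = \frac{3}{2}$ ($K{\left(F \right)} = \left(-1\right) \left(- \frac{3}{2}\right) = \frac{3}{2}$)
$K{\left(\left(-3 + 3\right) \left(0 - 5\right) \right)} 30 \cdot 32 = \frac{3}{2} \cdot 30 \cdot 32 = 45 \cdot 32 = 1440$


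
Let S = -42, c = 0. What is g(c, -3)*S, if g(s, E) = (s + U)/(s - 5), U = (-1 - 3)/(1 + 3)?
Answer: -42/5 ≈ -8.4000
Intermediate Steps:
U = -1 (U = -4/4 = -4*¼ = -1)
g(s, E) = (-1 + s)/(-5 + s) (g(s, E) = (s - 1)/(s - 5) = (-1 + s)/(-5 + s))
g(c, -3)*S = ((-1 + 0)/(-5 + 0))*(-42) = (-1/(-5))*(-42) = -⅕*(-1)*(-42) = (⅕)*(-42) = -42/5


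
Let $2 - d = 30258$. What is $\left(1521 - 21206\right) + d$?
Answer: $-49941$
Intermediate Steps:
$d = -30256$ ($d = 2 - 30258 = -30256$)
$\left(1521 - 21206\right) + d = \left(1521 - 21206\right) - 30256 = -19685 - 30256 = -49941$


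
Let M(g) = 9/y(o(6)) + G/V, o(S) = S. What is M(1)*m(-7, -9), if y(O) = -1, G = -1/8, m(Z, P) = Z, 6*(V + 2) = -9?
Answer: 251/4 ≈ 62.750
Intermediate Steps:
V = -7/2 (V = -2 + (⅙)*(-9) = -2 - 3/2 = -7/2 ≈ -3.5000)
G = -⅛ (G = -1*⅛ = -⅛ ≈ -0.12500)
M(g) = -251/28 (M(g) = 9/(-1) - 1/(8*(-7/2)) = 9*(-1) - ⅛*(-2/7) = -9 + 1/28 = -251/28)
M(1)*m(-7, -9) = -251/28*(-7) = 251/4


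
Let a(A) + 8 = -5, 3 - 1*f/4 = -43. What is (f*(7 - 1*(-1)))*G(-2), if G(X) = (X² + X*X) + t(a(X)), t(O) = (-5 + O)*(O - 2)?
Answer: 409216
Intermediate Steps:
f = 184 (f = 12 - 4*(-43) = 12 + 172 = 184)
a(A) = -13 (a(A) = -8 - 5 = -13)
t(O) = (-5 + O)*(-2 + O)
G(X) = 270 + 2*X² (G(X) = (X² + X*X) + (10 + (-13)² - 7*(-13)) = (X² + X²) + (10 + 169 + 91) = 2*X² + 270 = 270 + 2*X²)
(f*(7 - 1*(-1)))*G(-2) = (184*(7 - 1*(-1)))*(270 + 2*(-2)²) = (184*(7 + 1))*(270 + 2*4) = (184*8)*(270 + 8) = 1472*278 = 409216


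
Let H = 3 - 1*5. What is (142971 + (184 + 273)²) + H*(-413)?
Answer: 352646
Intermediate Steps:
H = -2 (H = 3 - 5 = -2)
(142971 + (184 + 273)²) + H*(-413) = (142971 + (184 + 273)²) - 2*(-413) = (142971 + 457²) + 826 = (142971 + 208849) + 826 = 351820 + 826 = 352646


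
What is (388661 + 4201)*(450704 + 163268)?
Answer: 241206267864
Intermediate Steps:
(388661 + 4201)*(450704 + 163268) = 392862*613972 = 241206267864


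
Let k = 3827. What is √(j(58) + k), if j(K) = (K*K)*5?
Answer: √20647 ≈ 143.69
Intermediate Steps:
j(K) = 5*K² (j(K) = K²*5 = 5*K²)
√(j(58) + k) = √(5*58² + 3827) = √(5*3364 + 3827) = √(16820 + 3827) = √20647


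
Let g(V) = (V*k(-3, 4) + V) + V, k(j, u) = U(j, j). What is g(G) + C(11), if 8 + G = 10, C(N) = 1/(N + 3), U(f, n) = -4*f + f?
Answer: 309/14 ≈ 22.071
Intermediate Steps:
U(f, n) = -3*f
k(j, u) = -3*j
C(N) = 1/(3 + N)
G = 2 (G = -8 + 10 = 2)
g(V) = 11*V (g(V) = (V*(-3*(-3)) + V) + V = (V*9 + V) + V = (9*V + V) + V = 10*V + V = 11*V)
g(G) + C(11) = 11*2 + 1/(3 + 11) = 22 + 1/14 = 309/14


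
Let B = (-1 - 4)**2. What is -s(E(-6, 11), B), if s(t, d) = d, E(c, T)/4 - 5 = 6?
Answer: -25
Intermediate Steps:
E(c, T) = 44 (E(c, T) = 20 + 4*6 = 20 + 24 = 44)
B = 25 (B = (-5)**2 = 25)
-s(E(-6, 11), B) = -1*25 = -25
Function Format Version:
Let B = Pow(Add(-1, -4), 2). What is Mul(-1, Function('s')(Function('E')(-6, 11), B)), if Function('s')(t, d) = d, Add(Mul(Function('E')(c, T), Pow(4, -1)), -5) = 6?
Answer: -25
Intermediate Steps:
Function('E')(c, T) = 44 (Function('E')(c, T) = Add(20, Mul(4, 6)) = Add(20, 24) = 44)
B = 25 (B = Pow(-5, 2) = 25)
Mul(-1, Function('s')(Function('E')(-6, 11), B)) = Mul(-1, 25) = -25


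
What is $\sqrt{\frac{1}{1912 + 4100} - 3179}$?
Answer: $\frac{i \sqrt{3191728549}}{1002} \approx 56.383 i$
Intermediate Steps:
$\sqrt{\frac{1}{1912 + 4100} - 3179} = \sqrt{\frac{1}{6012} - 3179} = \sqrt{- \frac{19112147}{6012}} = \frac{i \sqrt{3191728549}}{1002}$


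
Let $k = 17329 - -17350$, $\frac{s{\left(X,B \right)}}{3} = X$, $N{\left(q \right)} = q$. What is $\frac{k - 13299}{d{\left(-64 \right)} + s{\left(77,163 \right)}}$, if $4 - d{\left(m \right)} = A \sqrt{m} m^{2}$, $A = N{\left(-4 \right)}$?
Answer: $\frac{5024300}{17179924409} - \frac{2802319360 i}{17179924409} \approx 0.00029245 - 0.16312 i$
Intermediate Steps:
$A = -4$
$s{\left(X,B \right)} = 3 X$
$k = 34679$ ($k = 17329 + 17350 = 34679$)
$d{\left(m \right)} = 4 + 4 m^{\frac{5}{2}}$ ($d{\left(m \right)} = 4 - - 4 \sqrt{m} m^{2} = 4 - - 4 m^{\frac{5}{2}} = 4 + 4 m^{\frac{5}{2}}$)
$\frac{k - 13299}{d{\left(-64 \right)} + s{\left(77,163 \right)}} = \frac{34679 - 13299}{\left(4 + 4 \left(-64\right)^{\frac{5}{2}}\right) + 3 \cdot 77} = \frac{21380}{\left(4 + 4 \cdot 32768 i\right) + 231} = \frac{21380}{\left(4 + 131072 i\right) + 231} = \frac{21380}{235 + 131072 i} = 21380 \frac{235 - 131072 i}{17179924409} = \frac{21380 \left(235 - 131072 i\right)}{17179924409}$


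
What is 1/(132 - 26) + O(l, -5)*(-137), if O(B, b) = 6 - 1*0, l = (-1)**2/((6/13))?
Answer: -87131/106 ≈ -821.99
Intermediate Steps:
l = 13/6 (l = 1/(6*(1/13)) = 1/(6/13) = 1*(13/6) = 13/6 ≈ 2.1667)
O(B, b) = 6 (O(B, b) = 6 + 0 = 6)
1/(132 - 26) + O(l, -5)*(-137) = 1/(132 - 26) + 6*(-137) = 1/106 - 822 = -87131/106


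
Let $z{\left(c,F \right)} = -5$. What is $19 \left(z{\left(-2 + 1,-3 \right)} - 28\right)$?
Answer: $-627$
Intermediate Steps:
$19 \left(z{\left(-2 + 1,-3 \right)} - 28\right) = 19 \left(-5 - 28\right) = 19 \left(-33\right) = -627$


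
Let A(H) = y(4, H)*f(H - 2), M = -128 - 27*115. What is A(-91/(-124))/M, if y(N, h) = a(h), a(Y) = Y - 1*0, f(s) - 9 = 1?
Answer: -455/200446 ≈ -0.0022699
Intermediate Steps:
f(s) = 10 (f(s) = 9 + 1 = 10)
a(Y) = Y (a(Y) = Y + 0 = Y)
y(N, h) = h
M = -3233 (M = -128 - 3105 = -3233)
A(H) = 10*H (A(H) = H*10 = 10*H)
A(-91/(-124))/M = (10*(-91/(-124)))/(-3233) = (10*(-91*(-1/124)))*(-1/3233) = (10*(91/124))*(-1/3233) = (455/62)*(-1/3233) = -455/200446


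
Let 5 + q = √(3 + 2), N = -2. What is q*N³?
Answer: 40 - 8*√5 ≈ 22.111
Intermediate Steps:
q = -5 + √5 (q = -5 + √(3 + 2) = -5 + √5 ≈ -2.7639)
q*N³ = (-5 + √5)*(-2)³ = (-5 + √5)*(-8) = 40 - 8*√5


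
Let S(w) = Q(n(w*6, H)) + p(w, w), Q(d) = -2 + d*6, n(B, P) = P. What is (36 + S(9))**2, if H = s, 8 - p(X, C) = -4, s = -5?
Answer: 256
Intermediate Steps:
p(X, C) = 12 (p(X, C) = 8 - 1*(-4) = 8 + 4 = 12)
H = -5
Q(d) = -2 + 6*d
S(w) = -20 (S(w) = (-2 + 6*(-5)) + 12 = (-2 - 30) + 12 = -32 + 12 = -20)
(36 + S(9))**2 = (36 - 20)**2 = 16**2 = 256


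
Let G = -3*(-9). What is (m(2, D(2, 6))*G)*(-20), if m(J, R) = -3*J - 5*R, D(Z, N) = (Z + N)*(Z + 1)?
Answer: 68040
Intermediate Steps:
D(Z, N) = (1 + Z)*(N + Z) (D(Z, N) = (N + Z)*(1 + Z) = (1 + Z)*(N + Z))
m(J, R) = -5*R - 3*J
G = 27
(m(2, D(2, 6))*G)*(-20) = ((-5*(6 + 2 + 2**2 + 6*2) - 3*2)*27)*(-20) = ((-5*(6 + 2 + 4 + 12) - 6)*27)*(-20) = ((-5*24 - 6)*27)*(-20) = ((-120 - 6)*27)*(-20) = -126*27*(-20) = -3402*(-20) = 68040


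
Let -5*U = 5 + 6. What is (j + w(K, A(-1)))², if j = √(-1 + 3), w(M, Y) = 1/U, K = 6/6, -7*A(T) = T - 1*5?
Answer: 267/121 - 10*√2/11 ≈ 0.92096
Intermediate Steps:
A(T) = 5/7 - T/7 (A(T) = -(T - 1*5)/7 = -(T - 5)/7 = -(-5 + T)/7 = 5/7 - T/7)
K = 1 (K = 6*(⅙) = 1)
U = -11/5 (U = -(5 + 6)/5 = -⅕*11 = -11/5 ≈ -2.2000)
w(M, Y) = -5/11 (w(M, Y) = 1/(-11/5) = -5/11)
j = √2 ≈ 1.4142
(j + w(K, A(-1)))² = (√2 - 5/11)² = (-5/11 + √2)²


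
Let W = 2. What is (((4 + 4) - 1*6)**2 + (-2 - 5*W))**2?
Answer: 64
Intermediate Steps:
(((4 + 4) - 1*6)**2 + (-2 - 5*W))**2 = (((4 + 4) - 1*6)**2 + (-2 - 5*2))**2 = ((8 - 6)**2 + (-2 - 10))**2 = (2**2 - 12)**2 = (4 - 12)**2 = (-8)**2 = 64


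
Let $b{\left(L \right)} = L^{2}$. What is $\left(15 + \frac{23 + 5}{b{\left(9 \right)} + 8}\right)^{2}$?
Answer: $\frac{1857769}{7921} \approx 234.54$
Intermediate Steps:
$\left(15 + \frac{23 + 5}{b{\left(9 \right)} + 8}\right)^{2} = \left(15 + \frac{23 + 5}{9^{2} + 8}\right)^{2} = \left(15 + \frac{28}{81 + 8}\right)^{2} = \left(15 + \frac{28}{89}\right)^{2} = \left(\frac{1363}{89}\right)^{2} = \frac{1857769}{7921}$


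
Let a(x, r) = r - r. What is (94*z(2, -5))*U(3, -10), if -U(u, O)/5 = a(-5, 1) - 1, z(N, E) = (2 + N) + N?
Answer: 2820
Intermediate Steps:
a(x, r) = 0
z(N, E) = 2 + 2*N
U(u, O) = 5 (U(u, O) = -5*(0 - 1) = -5*(-1) = 5)
(94*z(2, -5))*U(3, -10) = (94*(2 + 2*2))*5 = (94*(2 + 4))*5 = (94*6)*5 = 564*5 = 2820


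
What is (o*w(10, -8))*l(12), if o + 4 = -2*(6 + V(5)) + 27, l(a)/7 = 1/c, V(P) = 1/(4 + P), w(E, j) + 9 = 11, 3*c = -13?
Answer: -1358/39 ≈ -34.820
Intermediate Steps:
c = -13/3 (c = (⅓)*(-13) = -13/3 ≈ -4.3333)
w(E, j) = 2 (w(E, j) = -9 + 11 = 2)
l(a) = -21/13 (l(a) = 7/(-13/3) = 7*(-3/13) = -21/13)
o = 97/9 (o = -4 + (-2*(6 + 1/(4 + 5)) + 27) = -4 + (-2*(6 + 1/9) + 27) = -4 + (-2*(6 + ⅑) + 27) = -4 + (-2*55/9 + 27) = -4 + (-110/9 + 27) = -4 + 133/9 = 97/9 ≈ 10.778)
(o*w(10, -8))*l(12) = ((97/9)*2)*(-21/13) = (194/9)*(-21/13) = -1358/39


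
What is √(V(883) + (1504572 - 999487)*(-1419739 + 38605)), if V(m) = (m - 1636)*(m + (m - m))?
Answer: I*√697590731289 ≈ 8.3522e+5*I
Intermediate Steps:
V(m) = m*(-1636 + m) (V(m) = (-1636 + m)*(m + 0) = (-1636 + m)*m = m*(-1636 + m))
√(V(883) + (1504572 - 999487)*(-1419739 + 38605)) = √(883*(-1636 + 883) + (1504572 - 999487)*(-1419739 + 38605)) = √(883*(-753) + 505085*(-1381134)) = √(-664899 - 697590066390) = √(-697590731289) = I*√697590731289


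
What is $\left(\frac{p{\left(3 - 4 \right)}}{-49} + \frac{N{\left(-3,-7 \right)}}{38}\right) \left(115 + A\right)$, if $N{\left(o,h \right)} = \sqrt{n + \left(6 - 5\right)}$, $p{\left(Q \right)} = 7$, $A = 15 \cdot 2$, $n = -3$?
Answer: $- \frac{145}{7} + \frac{145 i \sqrt{2}}{38} \approx -20.714 + 5.3963 i$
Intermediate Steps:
$A = 30$
$N{\left(o,h \right)} = i \sqrt{2}$ ($N{\left(o,h \right)} = \sqrt{-3 + \left(6 - 5\right)} = \sqrt{-3 + 1} = \sqrt{-2} = i \sqrt{2}$)
$\left(\frac{p{\left(3 - 4 \right)}}{-49} + \frac{N{\left(-3,-7 \right)}}{38}\right) \left(115 + A\right) = \left(\frac{7}{-49} + \frac{i \sqrt{2}}{38}\right) \left(115 + 30\right) = \left(7 \left(- \frac{1}{49}\right) + i \sqrt{2} \cdot \frac{1}{38}\right) 145 = \left(- \frac{1}{7} + \frac{i \sqrt{2}}{38}\right) 145 = - \frac{145}{7} + \frac{145 i \sqrt{2}}{38}$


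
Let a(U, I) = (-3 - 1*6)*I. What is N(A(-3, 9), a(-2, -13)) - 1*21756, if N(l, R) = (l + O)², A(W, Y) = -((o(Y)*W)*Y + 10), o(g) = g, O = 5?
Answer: 34888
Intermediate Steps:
a(U, I) = -9*I (a(U, I) = (-3 - 6)*I = -9*I)
A(W, Y) = -10 - W*Y² (A(W, Y) = -((Y*W)*Y + 10) = -((W*Y)*Y + 10) = -(W*Y² + 10) = -(10 + W*Y²) = -10 - W*Y²)
N(l, R) = (5 + l)² (N(l, R) = (l + 5)² = (5 + l)²)
N(A(-3, 9), a(-2, -13)) - 1*21756 = (5 + (-10 - 1*(-3)*9²))² - 1*21756 = (5 + (-10 - 1*(-3)*81))² - 21756 = (5 + (-10 + 243))² - 21756 = (5 + 233)² - 21756 = 238² - 21756 = 56644 - 21756 = 34888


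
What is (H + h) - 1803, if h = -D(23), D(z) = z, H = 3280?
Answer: 1454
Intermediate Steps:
h = -23 (h = -1*23 = -23)
(H + h) - 1803 = (3280 - 23) - 1803 = 3257 - 1803 = 1454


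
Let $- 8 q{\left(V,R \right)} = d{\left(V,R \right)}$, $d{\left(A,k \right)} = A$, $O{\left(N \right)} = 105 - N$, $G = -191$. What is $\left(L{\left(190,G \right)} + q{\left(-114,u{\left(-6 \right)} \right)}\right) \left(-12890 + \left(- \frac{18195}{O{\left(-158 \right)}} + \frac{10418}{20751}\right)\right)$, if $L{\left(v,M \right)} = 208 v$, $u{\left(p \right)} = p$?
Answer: $- \frac{11183791335688097}{21830052} \approx -5.1231 \cdot 10^{8}$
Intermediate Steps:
$q{\left(V,R \right)} = - \frac{V}{8}$
$\left(L{\left(190,G \right)} + q{\left(-114,u{\left(-6 \right)} \right)}\right) \left(-12890 + \left(- \frac{18195}{O{\left(-158 \right)}} + \frac{10418}{20751}\right)\right) = \left(208 \cdot 190 - - \frac{57}{4}\right) \left(-12890 + \left(- \frac{18195}{105 - -158} + \frac{10418}{20751}\right)\right) = \left(39520 + \frac{57}{4}\right) \left(-12890 + \left(- \frac{18195}{105 + 158} + 10418 \cdot \frac{1}{20751}\right)\right) = \frac{158137 \left(-12890 + \left(- \frac{18195}{263} + \frac{10418}{20751}\right)\right)}{4} = \frac{158137 \left(-12890 - \frac{374824511}{5457513}\right)}{4} = \frac{158137}{4} \left(- \frac{70722167081}{5457513}\right) = - \frac{11183791335688097}{21830052}$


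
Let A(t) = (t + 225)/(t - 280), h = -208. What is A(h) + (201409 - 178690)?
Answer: 11086855/488 ≈ 22719.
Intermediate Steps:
A(t) = (225 + t)/(-280 + t)
A(h) + (201409 - 178690) = (225 - 208)/(-280 - 208) + (201409 - 178690) = 17/(-488) + 22719 = -1/488*17 + 22719 = -17/488 + 22719 = 11086855/488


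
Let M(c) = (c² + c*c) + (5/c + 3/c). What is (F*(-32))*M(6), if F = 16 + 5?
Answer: -49280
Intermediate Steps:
F = 21
M(c) = 2*c² + 8/c (M(c) = (c² + c²) + 8/c = 2*c² + 8/c)
(F*(-32))*M(6) = (21*(-32))*(2*(4 + 6³)/6) = -1344*(4 + 216)/6 = -1344*220/6 = -672*220/3 = -49280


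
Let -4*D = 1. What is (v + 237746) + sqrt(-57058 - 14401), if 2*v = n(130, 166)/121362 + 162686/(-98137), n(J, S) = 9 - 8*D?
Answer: 5663138759807423/23820205188 + I*sqrt(71459) ≈ 2.3775e+5 + 267.32*I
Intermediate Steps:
D = -1/4 (D = -1/4*1 = -1/4 ≈ -0.25000)
n(J, S) = 11 (n(J, S) = 9 - 8*(-1/4) = 9 + 2 = 11)
v = -19742818825/23820205188 (v = (11/121362 + 162686/(-98137))/2 = (11*(1/121362) + 162686*(-1/98137))/2 = (11/121362 - 162686/98137)/2 = (1/2)*(-19742818825/11910102594) = -19742818825/23820205188 ≈ -0.82883)
(v + 237746) + sqrt(-57058 - 14401) = (-19742818825/23820205188 + 237746) + sqrt(-57058 - 14401) = 5663138759807423/23820205188 + sqrt(-71459) = 5663138759807423/23820205188 + I*sqrt(71459)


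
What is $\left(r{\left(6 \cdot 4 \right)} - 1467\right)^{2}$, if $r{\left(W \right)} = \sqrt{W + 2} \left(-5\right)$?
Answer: $2152739 + 14670 \sqrt{26} \approx 2.2275 \cdot 10^{6}$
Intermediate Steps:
$r{\left(W \right)} = - 5 \sqrt{2 + W}$ ($r{\left(W \right)} = \sqrt{2 + W} \left(-5\right) = - 5 \sqrt{2 + W}$)
$\left(r{\left(6 \cdot 4 \right)} - 1467\right)^{2} = \left(- 5 \sqrt{2 + 6 \cdot 4} - 1467\right)^{2} = \left(- 5 \sqrt{2 + 24} - 1467\right)^{2} = \left(- 5 \sqrt{26} - 1467\right)^{2} = \left(-1467 - 5 \sqrt{26}\right)^{2}$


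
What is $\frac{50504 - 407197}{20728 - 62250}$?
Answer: $\frac{356693}{41522} \approx 8.5905$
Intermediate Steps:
$\frac{50504 - 407197}{20728 - 62250} = - \frac{356693}{-41522} = \left(-356693\right) \left(- \frac{1}{41522}\right) = \frac{356693}{41522}$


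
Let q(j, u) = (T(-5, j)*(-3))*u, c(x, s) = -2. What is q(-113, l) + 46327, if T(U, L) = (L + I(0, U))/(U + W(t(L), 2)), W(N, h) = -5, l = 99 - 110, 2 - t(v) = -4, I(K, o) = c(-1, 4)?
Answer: 93413/2 ≈ 46707.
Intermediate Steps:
I(K, o) = -2
t(v) = 6 (t(v) = 2 - 1*(-4) = 2 + 4 = 6)
l = -11
T(U, L) = (-2 + L)/(-5 + U) (T(U, L) = (L - 2)/(U - 5) = (-2 + L)/(-5 + U))
q(j, u) = u*(-3/5 + 3*j/10) (q(j, u) = (((-2 + j)/(-5 - 5))*(-3))*u = (((-2 + j)/(-10))*(-3))*u = (-(-2 + j)/10*(-3))*u = ((1/5 - j/10)*(-3))*u = (-3/5 + 3*j/10)*u = u*(-3/5 + 3*j/10))
q(-113, l) + 46327 = (3/10)*(-11)*(-2 - 113) + 46327 = (3/10)*(-11)*(-115) + 46327 = 759/2 + 46327 = 93413/2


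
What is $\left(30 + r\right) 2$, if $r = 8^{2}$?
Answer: $188$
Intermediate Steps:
$r = 64$
$\left(30 + r\right) 2 = \left(30 + 64\right) 2 = 94 \cdot 2 = 188$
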